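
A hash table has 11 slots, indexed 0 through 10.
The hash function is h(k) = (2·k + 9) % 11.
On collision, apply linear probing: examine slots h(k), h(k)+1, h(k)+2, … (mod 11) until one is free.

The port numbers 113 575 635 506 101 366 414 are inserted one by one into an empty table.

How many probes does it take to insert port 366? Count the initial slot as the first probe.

3

Insert 113: h=4, slot 4 empty -> index 4.
Insert 575: h=4, slot 4 occupied -> index 5.
Insert 635: h=3, slot 3 empty -> index 3.
Insert 506: h=9, slot 9 empty -> index 9.
Insert 101: h=2, slot 2 empty -> index 2.
Insert 366: h=4, slots 4,5 occupied -> index 6.
Insert 414: h=1, slot 1 empty -> index 1.
Table: [_, 414, 101, 635, 113, 575, 366, _, _, 506, _]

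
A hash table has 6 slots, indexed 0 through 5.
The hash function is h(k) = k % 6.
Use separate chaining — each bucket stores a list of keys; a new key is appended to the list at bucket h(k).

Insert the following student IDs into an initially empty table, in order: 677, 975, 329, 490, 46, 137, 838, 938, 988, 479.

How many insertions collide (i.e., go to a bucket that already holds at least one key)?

6

677 -> bucket 5
975 -> bucket 3
329 -> bucket 5 (collision)
490 -> bucket 4
46 -> bucket 4 (collision)
137 -> bucket 5 (collision)
838 -> bucket 4 (collision)
938 -> bucket 2
988 -> bucket 4 (collision)
479 -> bucket 5 (collision)
Final buckets:
0: ∅
1: ∅
2: 938
3: 975
4: 490 -> 46 -> 838 -> 988
5: 677 -> 329 -> 137 -> 479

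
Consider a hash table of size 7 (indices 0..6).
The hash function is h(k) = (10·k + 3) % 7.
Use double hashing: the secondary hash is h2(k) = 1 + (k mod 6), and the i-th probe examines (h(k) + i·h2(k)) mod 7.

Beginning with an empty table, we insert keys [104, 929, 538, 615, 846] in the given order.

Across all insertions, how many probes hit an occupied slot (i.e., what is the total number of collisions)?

5

Insert 104: h=0, slot 0 empty → index 0.
Insert 929: h=4, slot 4 empty → index 4.
Insert 538: h=0, h2=5, slot 0 occupied → index 5.
Insert 615: h=0, h2=4, slots 0,4 occupied → index 1.
Insert 846: h=0, h2=1, slots 0,1 occupied → index 2.
Table: [104, 615, 846, ., 929, 538, .]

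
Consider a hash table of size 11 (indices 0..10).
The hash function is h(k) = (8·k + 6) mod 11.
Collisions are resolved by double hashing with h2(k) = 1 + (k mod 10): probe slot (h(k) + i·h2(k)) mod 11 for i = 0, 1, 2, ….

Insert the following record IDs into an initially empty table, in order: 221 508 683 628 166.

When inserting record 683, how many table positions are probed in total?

2

221: h=3 → slot 3
508: h=0 → slot 0
683: h=3, h2=4, probe 3,7 → slot 7
628: h=3, h2=9, probe 3,1 → slot 1
166: h=3, h2=7, probe 3,10 → slot 10
Table: [508, 628, ., 221, ., ., ., 683, ., ., 166]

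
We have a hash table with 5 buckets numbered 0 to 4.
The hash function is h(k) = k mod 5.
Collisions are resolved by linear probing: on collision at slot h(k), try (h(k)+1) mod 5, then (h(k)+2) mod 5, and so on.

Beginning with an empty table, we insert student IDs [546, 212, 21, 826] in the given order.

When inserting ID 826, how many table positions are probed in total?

546 hashes to 1; slot 1 is free -> place at 1.
212 hashes to 2; slot 2 is free -> place at 2.
21 hashes to 1; 1,2 taken -> place at 3.
826 hashes to 1; 1,2,3 taken -> place at 4.
Table: [-, 546, 212, 21, 826]

4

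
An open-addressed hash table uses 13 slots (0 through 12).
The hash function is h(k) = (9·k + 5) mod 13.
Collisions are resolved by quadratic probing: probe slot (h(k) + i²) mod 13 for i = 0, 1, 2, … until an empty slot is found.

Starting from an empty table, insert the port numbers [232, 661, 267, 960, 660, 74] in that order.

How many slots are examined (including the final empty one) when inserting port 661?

Insert 232: h=0, slot 0 empty -> index 0.
Insert 661: h=0, slot 0 occupied -> index 1.
Insert 267: h=3, slot 3 empty -> index 3.
Insert 960: h=0, slots 0,1 occupied -> index 4.
Insert 660: h=4, slot 4 occupied -> index 5.
Insert 74: h=8, slot 8 empty -> index 8.
Table: [232, 661, -, 267, 960, 660, -, -, 74, -, -, -, -]

2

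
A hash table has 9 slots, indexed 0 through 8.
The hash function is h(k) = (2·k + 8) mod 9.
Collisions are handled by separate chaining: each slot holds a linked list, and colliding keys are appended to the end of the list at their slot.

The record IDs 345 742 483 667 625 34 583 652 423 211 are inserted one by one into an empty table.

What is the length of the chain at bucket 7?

345 → bucket 5
742 → bucket 7
483 → bucket 2
667 → bucket 1
625 → bucket 7 (collision)
34 → bucket 4
583 → bucket 4 (collision)
652 → bucket 7 (collision)
423 → bucket 8
211 → bucket 7 (collision)
Final buckets:
0: —
1: 667
2: 483
3: —
4: 34 -> 583
5: 345
6: —
7: 742 -> 625 -> 652 -> 211
8: 423

4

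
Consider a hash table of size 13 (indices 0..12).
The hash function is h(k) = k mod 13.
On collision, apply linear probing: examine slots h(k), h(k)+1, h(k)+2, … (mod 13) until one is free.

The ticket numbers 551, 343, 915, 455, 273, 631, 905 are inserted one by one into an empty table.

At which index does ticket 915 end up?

7

Insert 551: h=5, slot 5 empty → index 5.
Insert 343: h=5, slot 5 occupied → index 6.
Insert 915: h=5, slots 5,6 occupied → index 7.
Insert 455: h=0, slot 0 empty → index 0.
Insert 273: h=0, slot 0 occupied → index 1.
Insert 631: h=7, slot 7 occupied → index 8.
Insert 905: h=8, slot 8 occupied → index 9.
Table: [455, 273, ., ., ., 551, 343, 915, 631, 905, ., ., .]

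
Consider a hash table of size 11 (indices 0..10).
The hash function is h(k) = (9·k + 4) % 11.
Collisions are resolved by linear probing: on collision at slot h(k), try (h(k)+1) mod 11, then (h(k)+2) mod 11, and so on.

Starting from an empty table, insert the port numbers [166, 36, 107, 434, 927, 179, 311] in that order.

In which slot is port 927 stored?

0

166 hashes to 2; slot 2 is free → place at 2.
36 hashes to 9; slot 9 is free → place at 9.
107 hashes to 10; slot 10 is free → place at 10.
434 hashes to 5; slot 5 is free → place at 5.
927 hashes to 9; 9,10 taken → place at 0.
179 hashes to 9; 9,10,0 taken → place at 1.
311 hashes to 9; 9,10,0,1,2 taken → place at 3.
Table: [927, 179, 166, 311, —, 434, —, —, —, 36, 107]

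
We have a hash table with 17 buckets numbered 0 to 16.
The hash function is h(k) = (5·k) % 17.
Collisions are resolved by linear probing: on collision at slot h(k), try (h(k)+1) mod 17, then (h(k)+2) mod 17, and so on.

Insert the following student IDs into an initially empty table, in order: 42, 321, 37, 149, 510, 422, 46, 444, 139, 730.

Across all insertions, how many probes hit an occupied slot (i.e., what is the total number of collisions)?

42 hashes to 6; slot 6 is free => place at 6.
321 hashes to 7; slot 7 is free => place at 7.
37 hashes to 15; slot 15 is free => place at 15.
149 hashes to 14; slot 14 is free => place at 14.
510 hashes to 0; slot 0 is free => place at 0.
422 hashes to 2; slot 2 is free => place at 2.
46 hashes to 9; slot 9 is free => place at 9.
444 hashes to 10; slot 10 is free => place at 10.
139 hashes to 15; 15 taken => place at 16.
730 hashes to 12; slot 12 is free => place at 12.
Table: [510, -, 422, -, -, -, 42, 321, -, 46, 444, -, 730, -, 149, 37, 139]

1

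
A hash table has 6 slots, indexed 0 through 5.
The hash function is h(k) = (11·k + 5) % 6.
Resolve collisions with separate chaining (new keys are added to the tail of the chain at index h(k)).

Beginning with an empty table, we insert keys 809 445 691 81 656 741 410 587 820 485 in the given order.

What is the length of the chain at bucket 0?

3

809 -> bucket 0
445 -> bucket 4
691 -> bucket 4 (collision)
81 -> bucket 2
656 -> bucket 3
741 -> bucket 2 (collision)
410 -> bucket 3 (collision)
587 -> bucket 0 (collision)
820 -> bucket 1
485 -> bucket 0 (collision)
Final buckets:
0: 809 -> 587 -> 485
1: 820
2: 81 -> 741
3: 656 -> 410
4: 445 -> 691
5: .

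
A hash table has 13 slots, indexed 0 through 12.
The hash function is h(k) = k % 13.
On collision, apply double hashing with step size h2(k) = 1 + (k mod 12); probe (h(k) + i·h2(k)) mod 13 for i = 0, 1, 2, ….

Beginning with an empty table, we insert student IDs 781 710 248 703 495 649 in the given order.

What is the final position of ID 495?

781 hashes to 1; slot 1 is free → place at 1.
710 hashes to 8; slot 8 is free → place at 8.
248 hashes to 1, h2=9; 1 taken → place at 10.
703 hashes to 1, h2=8; 1 taken → place at 9.
495 hashes to 1, h2=4; 1 taken → place at 5.
649 hashes to 12; slot 12 is free → place at 12.
Table: [∅, 781, ∅, ∅, ∅, 495, ∅, ∅, 710, 703, 248, ∅, 649]

5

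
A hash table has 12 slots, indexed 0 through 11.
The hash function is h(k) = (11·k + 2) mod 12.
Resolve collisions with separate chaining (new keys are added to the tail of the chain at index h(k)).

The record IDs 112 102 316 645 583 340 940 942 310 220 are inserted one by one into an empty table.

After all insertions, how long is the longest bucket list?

5

Insert 112: h=10, bucket 10 empty -> new chain.
Insert 102: h=8, bucket 8 empty -> new chain.
Insert 316: h=10, bucket 10 nonempty -> append to chain.
Insert 645: h=5, bucket 5 empty -> new chain.
Insert 583: h=7, bucket 7 empty -> new chain.
Insert 340: h=10, bucket 10 nonempty -> append to chain.
Insert 940: h=10, bucket 10 nonempty -> append to chain.
Insert 942: h=8, bucket 8 nonempty -> append to chain.
Insert 310: h=4, bucket 4 empty -> new chain.
Insert 220: h=10, bucket 10 nonempty -> append to chain.
Final buckets:
0: —
1: —
2: —
3: —
4: 310
5: 645
6: —
7: 583
8: 102 -> 942
9: —
10: 112 -> 316 -> 340 -> 940 -> 220
11: —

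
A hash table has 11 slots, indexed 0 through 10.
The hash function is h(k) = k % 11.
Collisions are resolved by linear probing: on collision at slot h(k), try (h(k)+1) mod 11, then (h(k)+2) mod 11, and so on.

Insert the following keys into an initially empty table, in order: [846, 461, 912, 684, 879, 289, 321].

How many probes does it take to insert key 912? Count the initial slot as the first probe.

846: h=10 -> slot 10
461: h=10, probe 10,0 -> slot 0
912: h=10, probe 10,0,1 -> slot 1
684: h=2 -> slot 2
879: h=10, probe 10,0,1,2,3 -> slot 3
289: h=3, probe 3,4 -> slot 4
321: h=2, probe 2,3,4,5 -> slot 5
Table: [461, 912, 684, 879, 289, 321, ., ., ., ., 846]

3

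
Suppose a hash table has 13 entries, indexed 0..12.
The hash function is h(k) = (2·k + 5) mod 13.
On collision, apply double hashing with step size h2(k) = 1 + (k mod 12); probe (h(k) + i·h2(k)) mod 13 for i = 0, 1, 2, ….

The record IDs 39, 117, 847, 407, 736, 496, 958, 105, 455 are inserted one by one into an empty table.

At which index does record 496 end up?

1

Insert 39: h=5, slot 5 empty -> index 5.
Insert 117: h=5, h2=10, slot 5 occupied -> index 2.
Insert 847: h=9, slot 9 empty -> index 9.
Insert 407: h=0, slot 0 empty -> index 0.
Insert 736: h=8, slot 8 empty -> index 8.
Insert 496: h=9, h2=5, slot 9 occupied -> index 1.
Insert 958: h=10, slot 10 empty -> index 10.
Insert 105: h=7, slot 7 empty -> index 7.
Insert 455: h=5, h2=12, slot 5 occupied -> index 4.
Table: [407, 496, 117, ∅, 455, 39, ∅, 105, 736, 847, 958, ∅, ∅]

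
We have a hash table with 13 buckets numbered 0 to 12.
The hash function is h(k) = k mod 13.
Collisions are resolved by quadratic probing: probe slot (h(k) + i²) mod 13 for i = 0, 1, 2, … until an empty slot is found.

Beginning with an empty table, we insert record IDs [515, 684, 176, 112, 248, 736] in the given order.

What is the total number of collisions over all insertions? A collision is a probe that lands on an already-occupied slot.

6

Insert 515: h=8, slot 8 empty -> index 8.
Insert 684: h=8, slot 8 occupied -> index 9.
Insert 176: h=7, slot 7 empty -> index 7.
Insert 112: h=8, slots 8,9 occupied -> index 12.
Insert 248: h=1, slot 1 empty -> index 1.
Insert 736: h=8, slots 8,9,12 occupied -> index 4.
Table: [_, 248, _, _, 736, _, _, 176, 515, 684, _, _, 112]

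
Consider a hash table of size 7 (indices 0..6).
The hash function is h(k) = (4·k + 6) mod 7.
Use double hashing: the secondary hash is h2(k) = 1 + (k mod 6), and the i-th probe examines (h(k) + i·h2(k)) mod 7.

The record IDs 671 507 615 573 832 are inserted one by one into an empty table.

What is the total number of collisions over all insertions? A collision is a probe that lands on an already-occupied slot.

4

671: h=2 -> slot 2
507: h=4 -> slot 4
615: h=2, h2=4, probe 2,6 -> slot 6
573: h=2, h2=4, probe 2,6,3 -> slot 3
832: h=2, h2=5, probe 2,0 -> slot 0
Table: [832, —, 671, 573, 507, —, 615]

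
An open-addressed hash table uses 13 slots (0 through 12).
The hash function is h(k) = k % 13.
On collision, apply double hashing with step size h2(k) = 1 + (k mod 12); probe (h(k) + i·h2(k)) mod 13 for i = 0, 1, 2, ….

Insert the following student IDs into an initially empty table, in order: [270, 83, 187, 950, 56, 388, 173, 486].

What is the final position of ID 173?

3

270: h=10 -> slot 10
83: h=5 -> slot 5
187: h=5, h2=8, probe 5,0 -> slot 0
950: h=1 -> slot 1
56: h=4 -> slot 4
388: h=11 -> slot 11
173: h=4, h2=6, probe 4,10,3 -> slot 3
486: h=5, h2=7, probe 5,12 -> slot 12
Table: [187, 950, ∅, 173, 56, 83, ∅, ∅, ∅, ∅, 270, 388, 486]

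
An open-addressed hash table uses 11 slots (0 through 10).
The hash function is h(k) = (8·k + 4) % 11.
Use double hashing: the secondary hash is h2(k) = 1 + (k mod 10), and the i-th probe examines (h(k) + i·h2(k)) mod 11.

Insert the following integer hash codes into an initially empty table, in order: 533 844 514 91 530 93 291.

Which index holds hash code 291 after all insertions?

8

Insert 533: h=0, slot 0 empty => index 0.
Insert 844: h=2, slot 2 empty => index 2.
Insert 514: h=2, h2=5, slot 2 occupied => index 7.
Insert 91: h=6, slot 6 empty => index 6.
Insert 530: h=9, slot 9 empty => index 9.
Insert 93: h=0, h2=4, slot 0 occupied => index 4.
Insert 291: h=0, h2=2, slots 0,2,4,6 occupied => index 8.
Table: [533, —, 844, —, 93, —, 91, 514, 291, 530, —]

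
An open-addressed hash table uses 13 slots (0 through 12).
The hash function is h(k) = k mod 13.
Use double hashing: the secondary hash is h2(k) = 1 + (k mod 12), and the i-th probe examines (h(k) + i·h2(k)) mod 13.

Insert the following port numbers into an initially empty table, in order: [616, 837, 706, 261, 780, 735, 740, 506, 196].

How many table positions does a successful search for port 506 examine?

616 hashes to 5; slot 5 is free -> place at 5.
837 hashes to 5, h2=10; 5 taken -> place at 2.
706 hashes to 4; slot 4 is free -> place at 4.
261 hashes to 1; slot 1 is free -> place at 1.
780 hashes to 0; slot 0 is free -> place at 0.
735 hashes to 7; slot 7 is free -> place at 7.
740 hashes to 12; slot 12 is free -> place at 12.
506 hashes to 12, h2=3; 12,2,5 taken -> place at 8.
196 hashes to 1, h2=5; 1 taken -> place at 6.
Table: [780, 261, 837, ., 706, 616, 196, 735, 506, ., ., ., 740]
Lookup 506: h=12, h2=3, probe 12,2,5,8 → found at 8.

4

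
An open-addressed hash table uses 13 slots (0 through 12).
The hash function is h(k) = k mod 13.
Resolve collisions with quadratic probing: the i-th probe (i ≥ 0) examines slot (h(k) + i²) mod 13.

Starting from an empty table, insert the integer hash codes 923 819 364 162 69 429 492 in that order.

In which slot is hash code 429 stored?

Insert 923: h=0, slot 0 empty -> index 0.
Insert 819: h=0, slot 0 occupied -> index 1.
Insert 364: h=0, slots 0,1 occupied -> index 4.
Insert 162: h=6, slot 6 empty -> index 6.
Insert 69: h=4, slot 4 occupied -> index 5.
Insert 429: h=0, slots 0,1,4 occupied -> index 9.
Insert 492: h=11, slot 11 empty -> index 11.
Table: [923, 819, ., ., 364, 69, 162, ., ., 429, ., 492, .]

9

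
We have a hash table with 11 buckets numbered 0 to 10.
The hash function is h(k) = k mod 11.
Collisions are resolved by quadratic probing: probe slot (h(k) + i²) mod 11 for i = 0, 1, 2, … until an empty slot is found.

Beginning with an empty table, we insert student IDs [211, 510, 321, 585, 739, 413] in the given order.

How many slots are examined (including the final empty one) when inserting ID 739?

4

Insert 211: h=2, slot 2 empty => index 2.
Insert 510: h=4, slot 4 empty => index 4.
Insert 321: h=2, slot 2 occupied => index 3.
Insert 585: h=2, slots 2,3 occupied => index 6.
Insert 739: h=2, slots 2,3,6 occupied => index 0.
Insert 413: h=6, slot 6 occupied => index 7.
Table: [739, —, 211, 321, 510, —, 585, 413, —, —, —]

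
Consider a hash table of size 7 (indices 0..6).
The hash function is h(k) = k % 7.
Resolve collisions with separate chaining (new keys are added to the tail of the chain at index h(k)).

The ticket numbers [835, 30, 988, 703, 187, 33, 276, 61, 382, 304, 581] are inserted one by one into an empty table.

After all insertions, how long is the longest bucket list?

Insert 835: h=2, bucket 2 empty → new chain.
Insert 30: h=2, bucket 2 nonempty → append to chain.
Insert 988: h=1, bucket 1 empty → new chain.
Insert 703: h=3, bucket 3 empty → new chain.
Insert 187: h=5, bucket 5 empty → new chain.
Insert 33: h=5, bucket 5 nonempty → append to chain.
Insert 276: h=3, bucket 3 nonempty → append to chain.
Insert 61: h=5, bucket 5 nonempty → append to chain.
Insert 382: h=4, bucket 4 empty → new chain.
Insert 304: h=3, bucket 3 nonempty → append to chain.
Insert 581: h=0, bucket 0 empty → new chain.
Final buckets:
0: 581
1: 988
2: 835 -> 30
3: 703 -> 276 -> 304
4: 382
5: 187 -> 33 -> 61
6: _

3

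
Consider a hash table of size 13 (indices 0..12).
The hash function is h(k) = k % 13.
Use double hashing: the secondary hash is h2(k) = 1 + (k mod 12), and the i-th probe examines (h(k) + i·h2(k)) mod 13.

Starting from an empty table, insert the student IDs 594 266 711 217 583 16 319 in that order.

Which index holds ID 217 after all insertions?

11

594 hashes to 9; slot 9 is free → place at 9.
266 hashes to 6; slot 6 is free → place at 6.
711 hashes to 9, h2=4; 9 taken → place at 0.
217 hashes to 9, h2=2; 9 taken → place at 11.
583 hashes to 11, h2=8; 11,6 taken → place at 1.
16 hashes to 3; slot 3 is free → place at 3.
319 hashes to 7; slot 7 is free → place at 7.
Table: [711, 583, -, 16, -, -, 266, 319, -, 594, -, 217, -]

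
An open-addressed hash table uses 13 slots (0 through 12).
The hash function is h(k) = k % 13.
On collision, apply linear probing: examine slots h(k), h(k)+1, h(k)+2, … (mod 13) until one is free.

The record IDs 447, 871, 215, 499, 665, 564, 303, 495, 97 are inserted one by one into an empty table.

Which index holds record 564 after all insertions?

447 hashes to 5; slot 5 is free → place at 5.
871 hashes to 0; slot 0 is free → place at 0.
215 hashes to 7; slot 7 is free → place at 7.
499 hashes to 5; 5 taken → place at 6.
665 hashes to 2; slot 2 is free → place at 2.
564 hashes to 5; 5,6,7 taken → place at 8.
303 hashes to 4; slot 4 is free → place at 4.
495 hashes to 1; slot 1 is free → place at 1.
97 hashes to 6; 6,7,8 taken → place at 9.
Table: [871, 495, 665, —, 303, 447, 499, 215, 564, 97, —, —, —]

8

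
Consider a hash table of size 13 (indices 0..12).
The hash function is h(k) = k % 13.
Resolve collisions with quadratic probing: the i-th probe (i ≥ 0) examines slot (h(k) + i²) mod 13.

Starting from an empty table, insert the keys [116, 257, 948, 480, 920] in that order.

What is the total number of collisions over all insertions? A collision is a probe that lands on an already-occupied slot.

4

Insert 116: h=12, slot 12 empty → index 12.
Insert 257: h=10, slot 10 empty → index 10.
Insert 948: h=12, slot 12 occupied → index 0.
Insert 480: h=12, slots 12,0 occupied → index 3.
Insert 920: h=10, slot 10 occupied → index 11.
Table: [948, ., ., 480, ., ., ., ., ., ., 257, 920, 116]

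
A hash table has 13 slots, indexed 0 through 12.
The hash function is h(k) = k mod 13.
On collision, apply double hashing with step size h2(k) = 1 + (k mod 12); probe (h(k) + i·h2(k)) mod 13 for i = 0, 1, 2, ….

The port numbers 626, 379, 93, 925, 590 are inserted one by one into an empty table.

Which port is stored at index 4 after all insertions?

925

626 hashes to 2; slot 2 is free → place at 2.
379 hashes to 2, h2=8; 2 taken → place at 10.
93 hashes to 2, h2=10; 2 taken → place at 12.
925 hashes to 2, h2=2; 2 taken → place at 4.
590 hashes to 5; slot 5 is free → place at 5.
Table: [-, -, 626, -, 925, 590, -, -, -, -, 379, -, 93]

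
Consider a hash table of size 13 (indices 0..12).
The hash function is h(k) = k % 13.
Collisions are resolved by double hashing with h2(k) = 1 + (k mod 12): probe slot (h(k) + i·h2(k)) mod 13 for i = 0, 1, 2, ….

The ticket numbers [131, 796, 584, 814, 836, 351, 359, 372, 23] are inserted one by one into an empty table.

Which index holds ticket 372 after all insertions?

9

131 hashes to 1; slot 1 is free → place at 1.
796 hashes to 3; slot 3 is free → place at 3.
584 hashes to 12; slot 12 is free → place at 12.
814 hashes to 8; slot 8 is free → place at 8.
836 hashes to 4; slot 4 is free → place at 4.
351 hashes to 0; slot 0 is free → place at 0.
359 hashes to 8, h2=12; 8 taken → place at 7.
372 hashes to 8, h2=1; 8 taken → place at 9.
23 hashes to 10; slot 10 is free → place at 10.
Table: [351, 131, _, 796, 836, _, _, 359, 814, 372, 23, _, 584]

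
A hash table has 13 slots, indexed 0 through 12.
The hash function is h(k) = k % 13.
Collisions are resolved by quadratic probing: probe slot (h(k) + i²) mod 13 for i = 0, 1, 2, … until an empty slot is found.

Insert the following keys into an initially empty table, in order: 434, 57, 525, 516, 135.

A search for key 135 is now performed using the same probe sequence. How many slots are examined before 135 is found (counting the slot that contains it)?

4

434: h=5 -> slot 5
57: h=5, probe 5,6 -> slot 6
525: h=5, probe 5,6,9 -> slot 9
516: h=9, probe 9,10 -> slot 10
135: h=5, probe 5,6,9,1 -> slot 1
Table: [∅, 135, ∅, ∅, ∅, 434, 57, ∅, ∅, 525, 516, ∅, ∅]
Lookup 135: h=5, probe 5,6,9,1 → found at 1.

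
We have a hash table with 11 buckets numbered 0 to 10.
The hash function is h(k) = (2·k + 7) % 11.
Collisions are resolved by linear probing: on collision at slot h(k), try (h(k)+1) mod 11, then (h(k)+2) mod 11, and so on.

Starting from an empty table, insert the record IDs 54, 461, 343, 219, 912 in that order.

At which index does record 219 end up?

Insert 54: h=5, slot 5 empty → index 5.
Insert 461: h=5, slot 5 occupied → index 6.
Insert 343: h=0, slot 0 empty → index 0.
Insert 219: h=5, slots 5,6 occupied → index 7.
Insert 912: h=5, slots 5,6,7 occupied → index 8.
Table: [343, ., ., ., ., 54, 461, 219, 912, ., .]

7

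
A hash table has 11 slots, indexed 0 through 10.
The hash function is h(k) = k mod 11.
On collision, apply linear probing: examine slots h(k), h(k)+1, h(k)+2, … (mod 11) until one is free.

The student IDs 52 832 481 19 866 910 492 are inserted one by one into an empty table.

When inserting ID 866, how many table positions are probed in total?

52: h=8 → slot 8
832: h=7 → slot 7
481: h=8, probe 8,9 → slot 9
19: h=8, probe 8,9,10 → slot 10
866: h=8, probe 8,9,10,0 → slot 0
910: h=8, probe 8,9,10,0,1 → slot 1
492: h=8, probe 8,9,10,0,1,2 → slot 2
Table: [866, 910, 492, -, -, -, -, 832, 52, 481, 19]

4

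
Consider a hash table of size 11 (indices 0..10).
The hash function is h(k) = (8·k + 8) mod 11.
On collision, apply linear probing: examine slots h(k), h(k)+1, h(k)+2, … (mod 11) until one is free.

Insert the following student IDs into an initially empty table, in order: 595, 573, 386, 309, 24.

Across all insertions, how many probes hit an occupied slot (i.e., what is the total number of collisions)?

595 hashes to 5; slot 5 is free → place at 5.
573 hashes to 5; 5 taken → place at 6.
386 hashes to 5; 5,6 taken → place at 7.
309 hashes to 5; 5,6,7 taken → place at 8.
24 hashes to 2; slot 2 is free → place at 2.
Table: [—, —, 24, —, —, 595, 573, 386, 309, —, —]

6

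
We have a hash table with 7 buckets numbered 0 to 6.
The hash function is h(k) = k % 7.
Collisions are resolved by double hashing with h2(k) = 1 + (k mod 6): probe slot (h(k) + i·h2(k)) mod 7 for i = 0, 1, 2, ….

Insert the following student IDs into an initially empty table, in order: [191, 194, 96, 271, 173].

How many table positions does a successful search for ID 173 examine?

Insert 191: h=2, slot 2 empty => index 2.
Insert 194: h=5, slot 5 empty => index 5.
Insert 96: h=5, h2=1, slot 5 occupied => index 6.
Insert 271: h=5, h2=2, slot 5 occupied => index 0.
Insert 173: h=5, h2=6, slot 5 occupied => index 4.
Table: [271, —, 191, —, 173, 194, 96]
Lookup 173: h=5, h2=6, probe 5,4 → found at 4.

2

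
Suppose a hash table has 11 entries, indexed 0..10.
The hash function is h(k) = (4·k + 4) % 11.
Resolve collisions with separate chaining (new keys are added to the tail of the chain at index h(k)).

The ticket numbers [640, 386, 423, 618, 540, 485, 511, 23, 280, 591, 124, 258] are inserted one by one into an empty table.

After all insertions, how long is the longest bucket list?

4

Insert 640: h=1, bucket 1 empty -> new chain.
Insert 386: h=8, bucket 8 empty -> new chain.
Insert 423: h=2, bucket 2 empty -> new chain.
Insert 618: h=1, bucket 1 nonempty -> append to chain.
Insert 540: h=8, bucket 8 nonempty -> append to chain.
Insert 485: h=8, bucket 8 nonempty -> append to chain.
Insert 511: h=2, bucket 2 nonempty -> append to chain.
Insert 23: h=8, bucket 8 nonempty -> append to chain.
Insert 280: h=2, bucket 2 nonempty -> append to chain.
Insert 591: h=3, bucket 3 empty -> new chain.
Insert 124: h=5, bucket 5 empty -> new chain.
Insert 258: h=2, bucket 2 nonempty -> append to chain.
Final buckets:
0: —
1: 640 -> 618
2: 423 -> 511 -> 280 -> 258
3: 591
4: —
5: 124
6: —
7: —
8: 386 -> 540 -> 485 -> 23
9: —
10: —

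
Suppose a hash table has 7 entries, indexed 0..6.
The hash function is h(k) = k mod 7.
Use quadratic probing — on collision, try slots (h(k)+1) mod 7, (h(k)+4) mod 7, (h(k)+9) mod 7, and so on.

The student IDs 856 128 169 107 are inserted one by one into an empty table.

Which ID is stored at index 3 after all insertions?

128

Insert 856: h=2, slot 2 empty → index 2.
Insert 128: h=2, slot 2 occupied → index 3.
Insert 169: h=1, slot 1 empty → index 1.
Insert 107: h=2, slots 2,3 occupied → index 6.
Table: [., 169, 856, 128, ., ., 107]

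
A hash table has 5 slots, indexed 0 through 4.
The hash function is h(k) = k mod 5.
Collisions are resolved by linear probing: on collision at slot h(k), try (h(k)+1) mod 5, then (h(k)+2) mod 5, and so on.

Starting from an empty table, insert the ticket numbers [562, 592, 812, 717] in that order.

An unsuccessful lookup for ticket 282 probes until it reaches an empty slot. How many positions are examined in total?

5

562 hashes to 2; slot 2 is free => place at 2.
592 hashes to 2; 2 taken => place at 3.
812 hashes to 2; 2,3 taken => place at 4.
717 hashes to 2; 2,3,4 taken => place at 0.
Table: [717, -, 562, 592, 812]
Lookup 282: h=2, probe 2,3,4,0,1 → slot 1 empty, not found.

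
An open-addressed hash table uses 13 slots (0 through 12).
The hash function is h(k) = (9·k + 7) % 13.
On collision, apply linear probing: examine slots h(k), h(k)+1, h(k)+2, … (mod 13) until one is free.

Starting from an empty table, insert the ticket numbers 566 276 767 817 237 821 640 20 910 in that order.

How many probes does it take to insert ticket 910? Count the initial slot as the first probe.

5

566: h=5 -> slot 5
276: h=8 -> slot 8
767: h=7 -> slot 7
817: h=2 -> slot 2
237: h=8, probe 8,9 -> slot 9
821: h=12 -> slot 12
640: h=8, probe 8,9,10 -> slot 10
20: h=5, probe 5,6 -> slot 6
910: h=7, probe 7,8,9,10,11 -> slot 11
Table: [∅, ∅, 817, ∅, ∅, 566, 20, 767, 276, 237, 640, 910, 821]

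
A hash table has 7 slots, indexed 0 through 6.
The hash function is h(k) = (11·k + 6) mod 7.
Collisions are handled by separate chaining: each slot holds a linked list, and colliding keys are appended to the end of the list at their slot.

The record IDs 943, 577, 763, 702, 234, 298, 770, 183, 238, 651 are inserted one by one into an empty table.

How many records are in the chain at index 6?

4

943 → bucket 5
577 → bucket 4
763 → bucket 6
702 → bucket 0
234 → bucket 4 (collision)
298 → bucket 1
770 → bucket 6 (collision)
183 → bucket 3
238 → bucket 6 (collision)
651 → bucket 6 (collision)
Final buckets:
0: 702
1: 298
2: ∅
3: 183
4: 577 -> 234
5: 943
6: 763 -> 770 -> 238 -> 651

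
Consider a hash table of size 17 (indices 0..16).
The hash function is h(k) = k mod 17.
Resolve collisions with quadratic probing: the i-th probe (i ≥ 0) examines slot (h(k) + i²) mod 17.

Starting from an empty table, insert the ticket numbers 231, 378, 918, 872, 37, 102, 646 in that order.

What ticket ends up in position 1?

102

Insert 231: h=10, slot 10 empty => index 10.
Insert 378: h=4, slot 4 empty => index 4.
Insert 918: h=0, slot 0 empty => index 0.
Insert 872: h=5, slot 5 empty => index 5.
Insert 37: h=3, slot 3 empty => index 3.
Insert 102: h=0, slot 0 occupied => index 1.
Insert 646: h=0, slots 0,1,4 occupied => index 9.
Table: [918, 102, ∅, 37, 378, 872, ∅, ∅, ∅, 646, 231, ∅, ∅, ∅, ∅, ∅, ∅]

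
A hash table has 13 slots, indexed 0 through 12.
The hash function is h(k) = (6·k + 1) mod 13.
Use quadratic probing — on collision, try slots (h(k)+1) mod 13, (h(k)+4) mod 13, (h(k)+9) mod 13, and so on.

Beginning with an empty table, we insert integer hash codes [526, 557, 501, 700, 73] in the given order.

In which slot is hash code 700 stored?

3

526: h=11 → slot 11
557: h=2 → slot 2
501: h=4 → slot 4
700: h=2, probe 2,3 → slot 3
73: h=10 → slot 10
Table: [-, -, 557, 700, 501, -, -, -, -, -, 73, 526, -]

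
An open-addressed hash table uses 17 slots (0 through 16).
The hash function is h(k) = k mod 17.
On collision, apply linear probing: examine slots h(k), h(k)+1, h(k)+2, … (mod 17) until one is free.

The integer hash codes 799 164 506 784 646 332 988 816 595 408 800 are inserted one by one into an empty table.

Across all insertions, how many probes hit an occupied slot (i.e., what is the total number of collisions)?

23

Insert 799: h=0, slot 0 empty → index 0.
Insert 164: h=11, slot 11 empty → index 11.
Insert 506: h=13, slot 13 empty → index 13.
Insert 784: h=2, slot 2 empty → index 2.
Insert 646: h=0, slot 0 occupied → index 1.
Insert 332: h=9, slot 9 empty → index 9.
Insert 988: h=2, slot 2 occupied → index 3.
Insert 816: h=0, slots 0,1,2,3 occupied → index 4.
Insert 595: h=0, slots 0,1,2,3,4 occupied → index 5.
Insert 408: h=0, slots 0,1,2,3,4,5 occupied → index 6.
Insert 800: h=1, slots 1,2,3,4,5,6 occupied → index 7.
Table: [799, 646, 784, 988, 816, 595, 408, 800, ∅, 332, ∅, 164, ∅, 506, ∅, ∅, ∅]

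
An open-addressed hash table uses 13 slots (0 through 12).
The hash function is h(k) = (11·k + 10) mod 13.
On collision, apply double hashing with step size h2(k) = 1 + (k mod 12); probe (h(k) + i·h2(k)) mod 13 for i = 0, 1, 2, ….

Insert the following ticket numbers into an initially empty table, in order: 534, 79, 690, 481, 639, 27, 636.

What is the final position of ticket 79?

3

534: h=8 → slot 8
79: h=8, h2=8, probe 8,3 → slot 3
690: h=8, h2=7, probe 8,2 → slot 2
481: h=10 → slot 10
639: h=6 → slot 6
27: h=8, h2=4, probe 8,12 → slot 12
636: h=12, h2=1, probe 12,0 → slot 0
Table: [636, —, 690, 79, —, —, 639, —, 534, —, 481, —, 27]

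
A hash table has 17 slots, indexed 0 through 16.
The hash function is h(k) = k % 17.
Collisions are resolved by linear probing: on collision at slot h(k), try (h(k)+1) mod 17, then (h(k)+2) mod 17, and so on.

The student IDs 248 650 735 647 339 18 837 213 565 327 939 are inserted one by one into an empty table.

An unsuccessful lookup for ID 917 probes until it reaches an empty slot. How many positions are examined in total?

2

Insert 248: h=10, slot 10 empty → index 10.
Insert 650: h=4, slot 4 empty → index 4.
Insert 735: h=4, slot 4 occupied → index 5.
Insert 647: h=1, slot 1 empty → index 1.
Insert 339: h=16, slot 16 empty → index 16.
Insert 18: h=1, slot 1 occupied → index 2.
Insert 837: h=4, slots 4,5 occupied → index 6.
Insert 213: h=9, slot 9 empty → index 9.
Insert 565: h=4, slots 4,5,6 occupied → index 7.
Insert 327: h=4, slots 4,5,6,7 occupied → index 8.
Insert 939: h=4, slots 4,5,6,7,8,9,10 occupied → index 11.
Table: [∅, 647, 18, ∅, 650, 735, 837, 565, 327, 213, 248, 939, ∅, ∅, ∅, ∅, 339]
Lookup 917: h=16, probe 16,0 → slot 0 empty, not found.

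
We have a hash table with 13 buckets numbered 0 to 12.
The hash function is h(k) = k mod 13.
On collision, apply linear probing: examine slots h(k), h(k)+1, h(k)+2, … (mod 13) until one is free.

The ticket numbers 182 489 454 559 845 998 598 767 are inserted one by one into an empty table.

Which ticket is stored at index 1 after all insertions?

559

182 hashes to 0; slot 0 is free => place at 0.
489 hashes to 8; slot 8 is free => place at 8.
454 hashes to 12; slot 12 is free => place at 12.
559 hashes to 0; 0 taken => place at 1.
845 hashes to 0; 0,1 taken => place at 2.
998 hashes to 10; slot 10 is free => place at 10.
598 hashes to 0; 0,1,2 taken => place at 3.
767 hashes to 0; 0,1,2,3 taken => place at 4.
Table: [182, 559, 845, 598, 767, _, _, _, 489, _, 998, _, 454]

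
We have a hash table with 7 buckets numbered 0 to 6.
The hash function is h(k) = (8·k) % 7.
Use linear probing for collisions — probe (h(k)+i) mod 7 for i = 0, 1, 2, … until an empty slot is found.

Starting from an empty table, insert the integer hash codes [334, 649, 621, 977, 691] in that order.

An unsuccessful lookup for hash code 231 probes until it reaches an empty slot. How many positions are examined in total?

Insert 334: h=5, slot 5 empty => index 5.
Insert 649: h=5, slot 5 occupied => index 6.
Insert 621: h=5, slots 5,6 occupied => index 0.
Insert 977: h=4, slot 4 empty => index 4.
Insert 691: h=5, slots 5,6,0 occupied => index 1.
Table: [621, 691, ., ., 977, 334, 649]
Lookup 231: h=0, probe 0,1,2 → slot 2 empty, not found.

3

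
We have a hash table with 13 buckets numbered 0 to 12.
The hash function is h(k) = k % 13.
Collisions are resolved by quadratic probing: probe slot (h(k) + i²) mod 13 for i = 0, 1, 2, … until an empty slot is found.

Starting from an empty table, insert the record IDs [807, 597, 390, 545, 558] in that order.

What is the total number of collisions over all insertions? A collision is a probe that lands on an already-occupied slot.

5

807: h=1 => slot 1
597: h=12 => slot 12
390: h=0 => slot 0
545: h=12, probe 12,0,3 => slot 3
558: h=12, probe 12,0,3,8 => slot 8
Table: [390, 807, -, 545, -, -, -, -, 558, -, -, -, 597]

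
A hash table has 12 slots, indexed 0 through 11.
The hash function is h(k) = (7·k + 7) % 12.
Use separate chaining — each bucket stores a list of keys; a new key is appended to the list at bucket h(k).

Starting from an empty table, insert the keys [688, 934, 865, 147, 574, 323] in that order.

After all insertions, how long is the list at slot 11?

Insert 688: h=11, bucket 11 empty -> new chain.
Insert 934: h=5, bucket 5 empty -> new chain.
Insert 865: h=2, bucket 2 empty -> new chain.
Insert 147: h=4, bucket 4 empty -> new chain.
Insert 574: h=5, bucket 5 nonempty -> append to chain.
Insert 323: h=0, bucket 0 empty -> new chain.
Final buckets:
0: 323
1: .
2: 865
3: .
4: 147
5: 934 -> 574
6: .
7: .
8: .
9: .
10: .
11: 688

1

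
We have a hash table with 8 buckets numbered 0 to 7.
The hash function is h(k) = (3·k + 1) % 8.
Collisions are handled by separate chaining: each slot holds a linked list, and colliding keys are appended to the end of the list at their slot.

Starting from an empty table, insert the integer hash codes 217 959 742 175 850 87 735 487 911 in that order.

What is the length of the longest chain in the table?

Insert 217: h=4, bucket 4 empty -> new chain.
Insert 959: h=6, bucket 6 empty -> new chain.
Insert 742: h=3, bucket 3 empty -> new chain.
Insert 175: h=6, bucket 6 nonempty -> append to chain.
Insert 850: h=7, bucket 7 empty -> new chain.
Insert 87: h=6, bucket 6 nonempty -> append to chain.
Insert 735: h=6, bucket 6 nonempty -> append to chain.
Insert 487: h=6, bucket 6 nonempty -> append to chain.
Insert 911: h=6, bucket 6 nonempty -> append to chain.
Final buckets:
0: .
1: .
2: .
3: 742
4: 217
5: .
6: 959 -> 175 -> 87 -> 735 -> 487 -> 911
7: 850

6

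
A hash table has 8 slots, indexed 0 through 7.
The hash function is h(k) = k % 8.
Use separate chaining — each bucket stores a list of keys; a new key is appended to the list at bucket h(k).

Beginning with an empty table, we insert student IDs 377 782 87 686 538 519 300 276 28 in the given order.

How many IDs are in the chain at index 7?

377 -> bucket 1
782 -> bucket 6
87 -> bucket 7
686 -> bucket 6 (collision)
538 -> bucket 2
519 -> bucket 7 (collision)
300 -> bucket 4
276 -> bucket 4 (collision)
28 -> bucket 4 (collision)
Final buckets:
0: -
1: 377
2: 538
3: -
4: 300 -> 276 -> 28
5: -
6: 782 -> 686
7: 87 -> 519

2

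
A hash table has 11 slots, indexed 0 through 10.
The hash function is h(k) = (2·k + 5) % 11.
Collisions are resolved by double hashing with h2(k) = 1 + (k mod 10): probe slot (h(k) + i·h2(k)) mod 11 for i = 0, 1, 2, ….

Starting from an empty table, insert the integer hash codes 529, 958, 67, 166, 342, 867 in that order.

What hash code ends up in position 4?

67

529 hashes to 7; slot 7 is free => place at 7.
958 hashes to 7, h2=9; 7 taken => place at 5.
67 hashes to 7, h2=8; 7 taken => place at 4.
166 hashes to 7, h2=7; 7 taken => place at 3.
342 hashes to 7, h2=3; 7 taken => place at 10.
867 hashes to 1; slot 1 is free => place at 1.
Table: [_, 867, _, 166, 67, 958, _, 529, _, _, 342]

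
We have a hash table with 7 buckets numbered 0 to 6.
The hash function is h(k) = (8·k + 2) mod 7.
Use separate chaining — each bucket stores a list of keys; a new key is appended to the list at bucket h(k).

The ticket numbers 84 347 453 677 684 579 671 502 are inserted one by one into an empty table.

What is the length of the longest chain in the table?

84 → bucket 2
347 → bucket 6
453 → bucket 0
677 → bucket 0 (collision)
684 → bucket 0 (collision)
579 → bucket 0 (collision)
671 → bucket 1
502 → bucket 0 (collision)
Final buckets:
0: 453 -> 677 -> 684 -> 579 -> 502
1: 671
2: 84
3: .
4: .
5: .
6: 347

5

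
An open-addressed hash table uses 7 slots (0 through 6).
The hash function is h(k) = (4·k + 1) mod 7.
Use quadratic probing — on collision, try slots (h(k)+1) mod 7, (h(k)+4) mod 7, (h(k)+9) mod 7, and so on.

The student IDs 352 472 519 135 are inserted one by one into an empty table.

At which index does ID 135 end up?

352 hashes to 2; slot 2 is free → place at 2.
472 hashes to 6; slot 6 is free → place at 6.
519 hashes to 5; slot 5 is free → place at 5.
135 hashes to 2; 2 taken → place at 3.
Table: [∅, ∅, 352, 135, ∅, 519, 472]

3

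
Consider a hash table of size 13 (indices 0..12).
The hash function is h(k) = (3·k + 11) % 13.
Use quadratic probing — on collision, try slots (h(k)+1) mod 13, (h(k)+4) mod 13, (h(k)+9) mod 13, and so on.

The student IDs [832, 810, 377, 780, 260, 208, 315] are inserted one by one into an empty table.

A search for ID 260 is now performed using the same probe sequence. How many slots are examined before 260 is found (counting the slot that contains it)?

832: h=11 -> slot 11
810: h=10 -> slot 10
377: h=11, probe 11,12 -> slot 12
780: h=11, probe 11,12,2 -> slot 2
260: h=11, probe 11,12,2,7 -> slot 7
208: h=11, probe 11,12,2,7,1 -> slot 1
315: h=7, probe 7,8 -> slot 8
Table: [-, 208, 780, -, -, -, -, 260, 315, -, 810, 832, 377]
Lookup 260: h=11, probe 11,12,2,7 → found at 7.

4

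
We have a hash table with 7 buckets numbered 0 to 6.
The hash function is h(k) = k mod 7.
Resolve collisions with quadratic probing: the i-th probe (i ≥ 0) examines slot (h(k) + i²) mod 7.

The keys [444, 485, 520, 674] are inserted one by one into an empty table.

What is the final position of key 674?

Insert 444: h=3, slot 3 empty → index 3.
Insert 485: h=2, slot 2 empty → index 2.
Insert 520: h=2, slots 2,3 occupied → index 6.
Insert 674: h=2, slots 2,3,6 occupied → index 4.
Table: [∅, ∅, 485, 444, 674, ∅, 520]

4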